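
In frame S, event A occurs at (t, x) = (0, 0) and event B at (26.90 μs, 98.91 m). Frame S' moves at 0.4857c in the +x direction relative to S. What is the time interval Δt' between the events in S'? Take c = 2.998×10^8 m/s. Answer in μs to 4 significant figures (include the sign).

γ = 1/√(1 − 0.4857²) = 1.14400
Δt' = γ(Δt − vΔx/c²) = 1.14400 × (26.90 μs − 0.4857×98.91 m / (2.998×10^8 m/s))
= 1.14400 × (26.7398 μs) = 30.59 μs

Δt' ≈ 30.59 μs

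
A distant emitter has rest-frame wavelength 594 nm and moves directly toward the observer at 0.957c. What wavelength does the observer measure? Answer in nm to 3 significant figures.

Relativistic Doppler: λ_obs = λ_src √((1−β)/(1+β))
= 594 × √(0.043000/1.9570) = 594 × 0.14823 = 88.0 nm

λ_obs ≈ 88.0 nm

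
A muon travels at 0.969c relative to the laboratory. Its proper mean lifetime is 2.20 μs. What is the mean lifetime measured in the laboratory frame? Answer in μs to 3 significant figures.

Δt ≈ 8.90 μs

γ = 1/√(1 − 0.969²) = 4.0476
Time dilation: Δt = γτ₀ = 4.0476 × 2.20 μs = 8.90 μs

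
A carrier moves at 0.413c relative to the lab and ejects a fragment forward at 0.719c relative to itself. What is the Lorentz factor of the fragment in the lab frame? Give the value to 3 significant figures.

γ ≈ 2.05

u_lab = (0.719 + 0.413)/(1 + 0.719×0.413) = 1.132/1.29695 = 0.872819
γ = 1/√(1 − 0.872819²) = 2.05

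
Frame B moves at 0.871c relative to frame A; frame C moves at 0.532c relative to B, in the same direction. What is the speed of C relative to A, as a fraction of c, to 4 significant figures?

Compose boost 2: (0.532 + 0.871)/(1 + 0.532×0.871) = 1.403/1.46337 = 0.9587

u ≈ 0.9587c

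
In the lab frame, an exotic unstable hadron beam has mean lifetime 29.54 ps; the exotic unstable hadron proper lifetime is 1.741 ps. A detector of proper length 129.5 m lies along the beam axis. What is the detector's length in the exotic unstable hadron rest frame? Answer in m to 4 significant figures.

L ≈ 7.632 m

Time dilation ⇒ γ = Δt/τ₀ = 29.54/1.741 = 16.9673
Length contraction: L = L₀/γ = 129.5/16.9673 = 7.632 m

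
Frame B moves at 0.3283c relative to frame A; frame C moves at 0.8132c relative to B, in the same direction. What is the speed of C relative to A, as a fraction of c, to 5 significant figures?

u ≈ 0.90097c

Compose boost 2: (0.8132 + 0.3283)/(1 + 0.8132×0.3283) = 1.1415/1.266974 = 0.90097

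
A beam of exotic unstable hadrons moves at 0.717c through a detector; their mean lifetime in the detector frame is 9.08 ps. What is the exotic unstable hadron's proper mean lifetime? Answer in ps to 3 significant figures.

γ = 1/√(1 − 0.717²) = 1.4346
Proper time: τ₀ = Δt/γ = 9.08/1.4346 = 6.33 ps

τ₀ ≈ 6.33 ps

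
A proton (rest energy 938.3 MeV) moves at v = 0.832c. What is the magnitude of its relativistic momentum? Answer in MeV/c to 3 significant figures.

γ = 1/√(1 − 0.832²) = 1.8025
p = γβm₀c = 1.8025 × 0.832 × 938.3 MeV/c = 1410 MeV/c

p ≈ 1410 MeV/c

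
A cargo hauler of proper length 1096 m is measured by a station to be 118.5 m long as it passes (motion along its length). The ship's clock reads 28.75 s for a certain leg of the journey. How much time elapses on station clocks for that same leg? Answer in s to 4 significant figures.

Length contraction ⇒ γ = L₀/L = 1096/118.5 = 9.24895
Time dilation: Δt = γτ₀ = 9.24895 × 28.75 s = 265.9 s

Δt ≈ 265.9 s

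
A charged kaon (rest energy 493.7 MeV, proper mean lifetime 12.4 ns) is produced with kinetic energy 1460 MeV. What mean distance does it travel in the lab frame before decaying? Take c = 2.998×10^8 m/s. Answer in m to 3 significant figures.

d ≈ 14.2 m

γ = 1 + K/(m₀c²) = 1 + 1460/493.7 = 3.9573
β = √(1 − 1/γ²) = 0.96754
Dilated lifetime: γτ₀ = 3.9573 × 12.4 ns = 49.070 ns
d = βc·γτ₀ = 0.96754 × (2.998×10^8 m/s) × 4.9070×10^-8 s = 14.2 m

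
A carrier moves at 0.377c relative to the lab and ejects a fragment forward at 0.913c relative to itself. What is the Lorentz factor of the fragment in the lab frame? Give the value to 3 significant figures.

γ ≈ 3.56

u_lab = (0.913 + 0.377)/(1 + 0.913×0.377) = 1.290/1.34420 = 0.959678
γ = 1/√(1 − 0.959678²) = 3.56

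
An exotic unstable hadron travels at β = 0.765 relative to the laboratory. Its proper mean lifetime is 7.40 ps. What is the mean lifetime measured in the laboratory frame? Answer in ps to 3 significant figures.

γ = 1/√(1 − 0.765²) = 1.5527
Time dilation: Δt = γτ₀ = 1.5527 × 7.40 ps = 11.5 ps

Δt ≈ 11.5 ps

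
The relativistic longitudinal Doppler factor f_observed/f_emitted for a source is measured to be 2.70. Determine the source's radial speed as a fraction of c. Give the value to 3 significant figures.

f_obs/f_src = √((1+β)/(1−β)) = 2.70  ⇒  (1+β)/(1−β) = 7.2900
β = |1 − D²|/(1 + D²) = |1 − 7.2900|/(1 + 7.2900) = 0.759

β ≈ 0.759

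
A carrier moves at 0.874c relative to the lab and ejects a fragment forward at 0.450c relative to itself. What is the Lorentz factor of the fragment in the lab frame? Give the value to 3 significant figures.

γ ≈ 3.21

u_lab = (0.450 + 0.874)/(1 + 0.450×0.874) = 1.324/1.39330 = 0.950262
γ = 1/√(1 − 0.950262²) = 3.21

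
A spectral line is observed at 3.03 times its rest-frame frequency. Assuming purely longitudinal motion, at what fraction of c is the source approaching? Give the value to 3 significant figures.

f_obs/f_src = √((1+β)/(1−β)) = 3.03  ⇒  (1+β)/(1−β) = 9.1809
β = |1 − D²|/(1 + D²) = |1 − 9.1809|/(1 + 9.1809) = 0.804

β ≈ 0.804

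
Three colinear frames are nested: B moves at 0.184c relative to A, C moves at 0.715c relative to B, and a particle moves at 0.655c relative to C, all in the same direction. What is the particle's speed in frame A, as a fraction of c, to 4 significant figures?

Compose boost 2: (0.715 + 0.184)/(1 + 0.715×0.184) = 0.8990/1.13156 = 0.794478
Compose boost 3: (0.655 + 0.794478)/(1 + 0.655×0.794478) = 1.44948/1.52038 = 0.9534

u ≈ 0.9534c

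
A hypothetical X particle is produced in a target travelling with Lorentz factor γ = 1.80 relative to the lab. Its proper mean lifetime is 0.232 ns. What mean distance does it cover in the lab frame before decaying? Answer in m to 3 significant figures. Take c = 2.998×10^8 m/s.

d ≈ 0.104 m

β = √(1 − 1/γ²) = √(1 − 1/1.80²) = 0.83148
Dilated lifetime: Δt = γτ₀ = 1.80 × 0.232 ns = 0.41760 ns
d = vΔt = 0.83148c × 0.41760 ns = 2.4928×10^8 m/s × 4.1760×10^-10 s = 0.104 m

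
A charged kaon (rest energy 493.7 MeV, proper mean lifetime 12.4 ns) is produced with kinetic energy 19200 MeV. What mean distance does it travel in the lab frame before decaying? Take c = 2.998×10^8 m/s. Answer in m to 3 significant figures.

d ≈ 148 m

γ = 1 + K/(m₀c²) = 1 + 19200/493.7 = 39.890
β = √(1 − 1/γ²) = 0.99969
Dilated lifetime: γτ₀ = 39.890 × 12.4 ns = 494.64 ns
d = βc·γτ₀ = 0.99969 × (2.998×10^8 m/s) × 4.9464×10^-7 s = 148 m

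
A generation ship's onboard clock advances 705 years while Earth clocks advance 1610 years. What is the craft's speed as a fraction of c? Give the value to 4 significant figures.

γ = Δt/τ₀ = 1610/705 = 2.28369
β = √(1 − 1/γ²) = √(1 − 1/2.28369²) = 0.8990

β ≈ 0.8990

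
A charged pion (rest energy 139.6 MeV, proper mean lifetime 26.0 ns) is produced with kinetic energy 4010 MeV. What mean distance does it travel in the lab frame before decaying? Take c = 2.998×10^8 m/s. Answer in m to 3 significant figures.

d ≈ 232 m

γ = 1 + K/(m₀c²) = 1 + 4010/139.6 = 29.725
β = √(1 − 1/γ²) = 0.99943
Dilated lifetime: γτ₀ = 29.725 × 26.0 ns = 772.85 ns
d = βc·γτ₀ = 0.99943 × (2.998×10^8 m/s) × 7.7285×10^-7 s = 232 m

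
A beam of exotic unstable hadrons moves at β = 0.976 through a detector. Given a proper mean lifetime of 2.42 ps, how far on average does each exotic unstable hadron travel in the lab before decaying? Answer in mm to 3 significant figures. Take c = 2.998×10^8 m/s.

γ = 1/√(1 − 0.976²) = 4.5920
Dilated lifetime: Δt = γτ₀ = 4.5920 × 2.42 ps = 11.113 ps
d = vΔt = 0.976c × 11.113 ps = 2.9260×10^8 m/s × 1.1113×10^-11 s = 3.25 mm

d ≈ 3.25 mm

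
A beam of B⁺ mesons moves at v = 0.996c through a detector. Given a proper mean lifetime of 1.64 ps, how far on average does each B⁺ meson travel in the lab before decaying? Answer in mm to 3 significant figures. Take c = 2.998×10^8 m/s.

d ≈ 5.48 mm

γ = 1/√(1 − 0.996²) = 11.192
Dilated lifetime: Δt = γτ₀ = 11.192 × 1.64 ps = 18.354 ps
d = vΔt = 0.996c × 18.354 ps = 2.9860×10^8 m/s × 1.8354×10^-11 s = 5.48 mm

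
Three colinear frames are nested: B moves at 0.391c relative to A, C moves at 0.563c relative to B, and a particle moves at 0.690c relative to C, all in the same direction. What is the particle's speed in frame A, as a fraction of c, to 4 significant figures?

u ≈ 0.9561c

Compose boost 2: (0.563 + 0.391)/(1 + 0.563×0.391) = 0.9540/1.22013 = 0.781882
Compose boost 3: (0.690 + 0.781882)/(1 + 0.690×0.781882) = 1.47188/1.53950 = 0.9561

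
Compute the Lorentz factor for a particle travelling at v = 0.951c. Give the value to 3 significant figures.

γ ≈ 3.23

γ = 1/√(1 − β²) = 1/√(1 − 0.951²) = 1/√(0.095599) = 3.23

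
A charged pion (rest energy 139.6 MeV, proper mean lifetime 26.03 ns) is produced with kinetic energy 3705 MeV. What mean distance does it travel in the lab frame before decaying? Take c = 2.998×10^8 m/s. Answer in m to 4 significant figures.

γ = 1 + K/(m₀c²) = 1 + 3705/139.6 = 27.5401
β = √(1 − 1/γ²) = 0.999341
Dilated lifetime: γτ₀ = 27.5401 × 26.03 ns = 716.869 ns
d = βc·γτ₀ = 0.999341 × (2.998×10^8 m/s) × 7.16869×10^-7 s = 214.8 m

d ≈ 214.8 m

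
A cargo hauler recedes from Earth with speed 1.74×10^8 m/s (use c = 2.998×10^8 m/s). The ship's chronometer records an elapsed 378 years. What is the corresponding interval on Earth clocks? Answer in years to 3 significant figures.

β = v/c = 1.74×10^8 / 2.998×10^8 = 0.58039
γ = 1/√(1 − 0.58039²) = 1.2280
Time dilation: Δt = γτ₀ = 1.2280 × 378 years = 464 years

Δt ≈ 464 years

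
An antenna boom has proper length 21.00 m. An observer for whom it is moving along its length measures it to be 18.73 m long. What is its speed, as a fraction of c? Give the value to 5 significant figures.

γ = L₀/L = 21.00/18.73 = 1.121196
β = √(1 − 1/γ²) = 0.45222

β ≈ 0.45222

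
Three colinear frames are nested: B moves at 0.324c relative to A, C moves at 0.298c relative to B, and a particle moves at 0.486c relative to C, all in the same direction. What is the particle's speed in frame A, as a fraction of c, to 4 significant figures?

Compose boost 2: (0.298 + 0.324)/(1 + 0.298×0.324) = 0.6220/1.09655 = 0.567233
Compose boost 3: (0.486 + 0.567233)/(1 + 0.486×0.567233) = 1.05323/1.27568 = 0.8256

u ≈ 0.8256c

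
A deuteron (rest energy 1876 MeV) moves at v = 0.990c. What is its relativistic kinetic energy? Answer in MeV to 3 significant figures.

K ≈ 11400 MeV

γ = 1/√(1 − 0.990²) = 7.0888
K = (γ − 1)m₀c² = (7.0888 − 1) × 1876 MeV = 6.0888 × 1876 MeV = 11400 MeV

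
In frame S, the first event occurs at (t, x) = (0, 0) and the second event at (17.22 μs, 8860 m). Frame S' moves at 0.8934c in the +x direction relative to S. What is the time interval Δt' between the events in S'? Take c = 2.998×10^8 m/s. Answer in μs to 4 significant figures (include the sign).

Δt' ≈ -20.44 μs

γ = 1/√(1 − 0.8934²) = 2.22587
Δt' = γ(Δt − vΔx/c²) = 2.22587 × (17.22 μs − 0.8934×8860 m / (2.998×10^8 m/s))
= 2.22587 × (-9.18268 μs) = -20.44 μs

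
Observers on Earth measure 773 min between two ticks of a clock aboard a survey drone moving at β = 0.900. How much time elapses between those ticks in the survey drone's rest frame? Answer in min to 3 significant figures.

γ = 1/√(1 − 0.900²) = 2.2942
Proper time: τ₀ = Δt/γ = 773/2.2942 = 337 min

τ₀ ≈ 337 min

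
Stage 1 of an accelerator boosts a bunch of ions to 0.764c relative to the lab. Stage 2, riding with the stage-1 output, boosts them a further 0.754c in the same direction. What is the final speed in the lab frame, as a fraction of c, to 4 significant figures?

Compose boost 2: (0.754 + 0.764)/(1 + 0.754×0.764) = 1.518/1.57606 = 0.9632

u ≈ 0.9632c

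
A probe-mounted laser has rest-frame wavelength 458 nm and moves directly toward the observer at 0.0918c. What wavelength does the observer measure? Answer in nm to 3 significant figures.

λ_obs ≈ 418 nm

Relativistic Doppler: λ_obs = λ_src √((1−β)/(1+β))
= 458 × √(0.90820/1.0918) = 458 × 0.91205 = 418 nm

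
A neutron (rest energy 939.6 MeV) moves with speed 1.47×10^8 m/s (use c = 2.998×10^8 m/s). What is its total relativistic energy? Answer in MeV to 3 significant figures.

β = v/c = 1.47×10^8 / 2.998×10^8 = 0.49033
γ = 1/√(1 − 0.49033²) = 1.1474
E = γm₀c² = 1.1474 × 939.6 MeV = 1080 MeV

E ≈ 1080 MeV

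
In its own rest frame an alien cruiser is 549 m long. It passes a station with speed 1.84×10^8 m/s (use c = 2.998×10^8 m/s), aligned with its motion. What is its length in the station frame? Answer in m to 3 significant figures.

L ≈ 433 m

β = v/c = 1.84×10^8 / 2.998×10^8 = 0.61374
γ = 1/√(1 − 0.61374²) = 1.2666
Length contraction: L = L₀/γ = 549/1.2666 = 433 m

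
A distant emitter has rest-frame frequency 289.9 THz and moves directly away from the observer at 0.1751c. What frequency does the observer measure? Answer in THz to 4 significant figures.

f_obs ≈ 242.9 THz

Relativistic Doppler: f_obs = f_src √((1−β)/(1+β))
= 289.9 × √(0.824900/1.17510) = 289.9 × 0.837844 = 242.9 THz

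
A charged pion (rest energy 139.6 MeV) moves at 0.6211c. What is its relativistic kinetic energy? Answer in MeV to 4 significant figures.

γ = 1/√(1 − 0.6211²) = 1.27595
K = (γ − 1)m₀c² = (1.27595 − 1) × 139.6 MeV = 0.275947 × 139.6 MeV = 38.52 MeV

K ≈ 38.52 MeV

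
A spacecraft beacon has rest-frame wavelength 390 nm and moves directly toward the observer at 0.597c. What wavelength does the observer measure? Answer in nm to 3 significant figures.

Relativistic Doppler: λ_obs = λ_src √((1−β)/(1+β))
= 390 × √(0.40300/1.5970) = 390 × 0.50234 = 196 nm

λ_obs ≈ 196 nm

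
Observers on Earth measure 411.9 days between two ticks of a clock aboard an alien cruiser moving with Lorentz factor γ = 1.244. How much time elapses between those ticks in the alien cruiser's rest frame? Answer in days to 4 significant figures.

τ₀ ≈ 331.1 days

γ = 1.244 (given)
Proper time: τ₀ = Δt/γ = 411.9/1.244 = 331.1 days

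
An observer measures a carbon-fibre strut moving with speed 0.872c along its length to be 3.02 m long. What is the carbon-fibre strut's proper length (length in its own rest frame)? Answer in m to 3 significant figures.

γ = 1/√(1 − 0.872²) = 2.0429
L₀ = γL = 2.0429 × 3.02 = 6.17 m

L₀ ≈ 6.17 m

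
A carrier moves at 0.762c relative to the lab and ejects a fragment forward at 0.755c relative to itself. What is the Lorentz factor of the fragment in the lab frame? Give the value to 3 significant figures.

γ ≈ 3.71

u_lab = (0.755 + 0.762)/(1 + 0.755×0.762) = 1.517/1.57531 = 0.962985
γ = 1/√(1 − 0.962985²) = 3.71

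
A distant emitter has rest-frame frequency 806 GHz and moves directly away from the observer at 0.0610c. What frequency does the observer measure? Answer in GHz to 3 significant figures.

Relativistic Doppler: f_obs = f_src √((1−β)/(1+β))
= 806 × √(0.93900/1.0610) = 806 × 0.94075 = 758 GHz

f_obs ≈ 758 GHz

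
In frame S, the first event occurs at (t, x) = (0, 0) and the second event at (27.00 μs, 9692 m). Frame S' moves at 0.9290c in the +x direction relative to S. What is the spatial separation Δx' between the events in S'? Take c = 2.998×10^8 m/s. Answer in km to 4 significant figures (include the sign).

γ = 1/√(1 − 0.9290²) = 2.70212
Δx' = γ(Δx − vΔt) = 2.70212 × (9692 m − 0.9290×(2.998×10^8 m/s)×27.00×10^-6 s)
= 2.70212 × (2172.12 m) = 5.869 km

Δx' ≈ 5.869 km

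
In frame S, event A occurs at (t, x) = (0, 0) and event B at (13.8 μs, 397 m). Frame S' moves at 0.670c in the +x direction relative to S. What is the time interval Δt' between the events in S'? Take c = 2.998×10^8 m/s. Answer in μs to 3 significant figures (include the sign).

Δt' ≈ 17.4 μs

γ = 1/√(1 − 0.670²) = 1.3471
Δt' = γ(Δt − vΔx/c²) = 1.3471 × (13.8 μs − 0.670×397 m / (2.998×10^8 m/s))
= 1.3471 × (12.913 μs) = 17.4 μs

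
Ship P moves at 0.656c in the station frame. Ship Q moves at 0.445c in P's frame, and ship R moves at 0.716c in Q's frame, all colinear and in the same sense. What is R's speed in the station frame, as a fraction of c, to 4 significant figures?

u ≈ 0.9739c

Compose boost 2: (0.445 + 0.656)/(1 + 0.445×0.656) = 1.101/1.29192 = 0.852220
Compose boost 3: (0.716 + 0.852220)/(1 + 0.716×0.852220) = 1.56822/1.61019 = 0.9739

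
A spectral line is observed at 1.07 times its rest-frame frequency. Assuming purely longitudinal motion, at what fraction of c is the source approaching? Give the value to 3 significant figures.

f_obs/f_src = √((1+β)/(1−β)) = 1.07  ⇒  (1+β)/(1−β) = 1.1449
β = |1 − D²|/(1 + D²) = |1 − 1.1449|/(1 + 1.1449) = 0.0676

β ≈ 0.0676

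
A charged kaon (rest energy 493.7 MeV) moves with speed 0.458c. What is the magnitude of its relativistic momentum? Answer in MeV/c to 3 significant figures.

γ = 1/√(1 − 0.458²) = 1.1249
p = γβm₀c = 1.1249 × 0.458 × 493.7 MeV/c = 254 MeV/c

p ≈ 254 MeV/c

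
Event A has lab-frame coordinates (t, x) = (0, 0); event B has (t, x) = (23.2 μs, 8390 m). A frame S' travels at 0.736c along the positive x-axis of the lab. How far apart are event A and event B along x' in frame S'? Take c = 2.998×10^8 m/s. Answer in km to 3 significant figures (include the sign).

γ = 1/√(1 − 0.736²) = 1.4771
Δx' = γ(Δx − vΔt) = 1.4771 × (8390 m − 0.736×(2.998×10^8 m/s)×23.2×10^-6 s)
= 1.4771 × (3270.9 m) = 4.83 km

Δx' ≈ 4.83 km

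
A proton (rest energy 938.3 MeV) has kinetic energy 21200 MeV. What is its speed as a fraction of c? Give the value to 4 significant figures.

γ = 1 + K/(m₀c²) = 1 + 21200/938.3 = 23.5941
β = √(1 − 1/γ²) = 0.9991

β ≈ 0.9991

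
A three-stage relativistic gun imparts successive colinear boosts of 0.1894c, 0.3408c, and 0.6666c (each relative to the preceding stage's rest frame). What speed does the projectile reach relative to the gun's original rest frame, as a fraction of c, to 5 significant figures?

Compose boost 2: (0.3408 + 0.1894)/(1 + 0.3408×0.1894) = 0.53020/1.064548 = 0.4980520
Compose boost 3: (0.6666 + 0.4980520)/(1 + 0.6666×0.4980520) = 1.164652/1.332001 = 0.87436

u ≈ 0.87436c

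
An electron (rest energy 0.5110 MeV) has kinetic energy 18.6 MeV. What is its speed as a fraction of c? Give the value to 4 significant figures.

β ≈ 0.9996

γ = 1 + K/(m₀c²) = 1 + 18.6/0.5110 = 37.3992
β = √(1 − 1/γ²) = 0.9996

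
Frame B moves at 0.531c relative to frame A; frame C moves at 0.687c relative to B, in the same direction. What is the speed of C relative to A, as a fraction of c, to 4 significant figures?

u ≈ 0.8924c

Compose boost 2: (0.687 + 0.531)/(1 + 0.687×0.531) = 1.218/1.36480 = 0.8924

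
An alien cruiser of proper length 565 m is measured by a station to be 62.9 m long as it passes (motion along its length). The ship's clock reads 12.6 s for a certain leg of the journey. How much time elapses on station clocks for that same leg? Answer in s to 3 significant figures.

Δt ≈ 113 s

Length contraction ⇒ γ = L₀/L = 565/62.9 = 8.9825
Time dilation: Δt = γτ₀ = 8.9825 × 12.6 s = 113 s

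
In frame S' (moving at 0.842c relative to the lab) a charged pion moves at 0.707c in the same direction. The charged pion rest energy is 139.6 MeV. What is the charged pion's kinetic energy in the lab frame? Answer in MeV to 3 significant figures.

K ≈ 444 MeV

u_lab = (0.707 + 0.842)/(1 + 0.707×0.842) = 0.970981
γ = 1/√(1 − 0.970981²) = 4.1814
K = (γ − 1)m₀c² = (4.1814 − 1) × 139.6 = 3.1814 × 139.6 = 444 MeV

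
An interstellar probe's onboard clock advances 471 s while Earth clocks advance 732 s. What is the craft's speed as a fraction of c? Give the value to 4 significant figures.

β ≈ 0.7655

γ = Δt/τ₀ = 732/471 = 1.55414
β = √(1 − 1/γ²) = √(1 − 1/1.55414²) = 0.7655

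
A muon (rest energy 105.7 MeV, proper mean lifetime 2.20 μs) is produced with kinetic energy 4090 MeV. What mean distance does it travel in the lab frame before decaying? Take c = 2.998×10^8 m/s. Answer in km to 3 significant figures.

γ = 1 + K/(m₀c²) = 1 + 4090/105.7 = 39.694
β = √(1 − 1/γ²) = 0.99968
Dilated lifetime: γτ₀ = 39.694 × 2.20 μs = 87.328 μs
d = βc·γτ₀ = 0.99968 × (2.998×10^8 m/s) × 8.7328×10^-5 s = 26.2 km

d ≈ 26.2 km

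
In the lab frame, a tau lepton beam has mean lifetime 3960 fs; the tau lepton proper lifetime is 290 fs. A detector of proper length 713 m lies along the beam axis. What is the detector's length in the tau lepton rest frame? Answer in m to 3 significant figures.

L ≈ 52.2 m

Time dilation ⇒ γ = Δt/τ₀ = 3960/290 = 13.655
Length contraction: L = L₀/γ = 713/13.655 = 52.2 m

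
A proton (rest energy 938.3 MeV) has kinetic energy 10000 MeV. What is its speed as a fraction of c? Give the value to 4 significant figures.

γ = 1 + K/(m₀c²) = 1 + 10000/938.3 = 11.6576
β = √(1 − 1/γ²) = 0.9963

β ≈ 0.9963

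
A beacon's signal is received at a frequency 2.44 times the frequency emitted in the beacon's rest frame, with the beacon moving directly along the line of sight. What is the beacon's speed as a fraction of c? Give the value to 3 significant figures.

f_obs/f_src = √((1+β)/(1−β)) = 2.44  ⇒  (1+β)/(1−β) = 5.9536
β = |1 − D²|/(1 + D²) = |1 − 5.9536|/(1 + 5.9536) = 0.712

β ≈ 0.712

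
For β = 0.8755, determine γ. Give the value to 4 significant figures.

γ = 1/√(1 − β²) = 1/√(1 − 0.8755²) = 1/√(0.233500) = 2.069

γ ≈ 2.069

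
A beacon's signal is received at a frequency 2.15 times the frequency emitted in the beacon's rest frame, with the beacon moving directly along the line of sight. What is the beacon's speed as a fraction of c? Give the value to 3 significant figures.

f_obs/f_src = √((1+β)/(1−β)) = 2.15  ⇒  (1+β)/(1−β) = 4.6225
β = |1 − D²|/(1 + D²) = |1 − 4.6225|/(1 + 4.6225) = 0.644

β ≈ 0.644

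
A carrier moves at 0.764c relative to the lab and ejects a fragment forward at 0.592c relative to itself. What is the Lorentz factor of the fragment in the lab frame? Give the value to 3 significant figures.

u_lab = (0.592 + 0.764)/(1 + 0.592×0.764) = 1.356/1.45229 = 0.933699
γ = 1/√(1 − 0.933699²) = 2.79

γ ≈ 2.79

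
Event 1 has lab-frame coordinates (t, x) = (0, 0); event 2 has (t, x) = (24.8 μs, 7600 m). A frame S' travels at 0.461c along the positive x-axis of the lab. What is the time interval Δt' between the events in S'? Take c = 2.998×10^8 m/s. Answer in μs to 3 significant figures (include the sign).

γ = 1/√(1 − 0.461²) = 1.1269
Δt' = γ(Δt − vΔx/c²) = 1.1269 × (24.8 μs − 0.461×7600 m / (2.998×10^8 m/s))
= 1.1269 × (13.114 μs) = 14.8 μs

Δt' ≈ 14.8 μs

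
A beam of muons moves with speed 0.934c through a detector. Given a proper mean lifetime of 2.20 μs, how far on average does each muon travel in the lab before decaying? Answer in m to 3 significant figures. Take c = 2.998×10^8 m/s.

γ = 1/√(1 − 0.934²) = 2.7990
Dilated lifetime: Δt = γτ₀ = 2.7990 × 2.20 μs = 6.1578 μs
d = vΔt = 0.934c × 6.1578 μs = 2.8001×10^8 m/s × 6.1578×10^-6 s = 1720 m

d ≈ 1720 m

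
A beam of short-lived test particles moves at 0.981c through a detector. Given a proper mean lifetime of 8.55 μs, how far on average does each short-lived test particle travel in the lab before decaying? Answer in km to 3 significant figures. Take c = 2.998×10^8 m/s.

d ≈ 13.0 km

γ = 1/√(1 − 0.981²) = 5.1544
Dilated lifetime: Δt = γτ₀ = 5.1544 × 8.55 μs = 44.070 μs
d = vΔt = 0.981c × 44.070 μs = 2.9410×10^8 m/s × 4.4070×10^-5 s = 13.0 km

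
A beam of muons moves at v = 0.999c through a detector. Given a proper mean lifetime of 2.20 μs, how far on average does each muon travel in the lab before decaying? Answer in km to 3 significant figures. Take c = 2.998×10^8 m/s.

γ = 1/√(1 − 0.999²) = 22.366
Dilated lifetime: Δt = γτ₀ = 22.366 × 2.20 μs = 49.206 μs
d = vΔt = 0.999c × 49.206 μs = 2.9950×10^8 m/s × 4.9206×10^-5 s = 14.7 km

d ≈ 14.7 km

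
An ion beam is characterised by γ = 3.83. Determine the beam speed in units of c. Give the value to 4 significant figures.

β ≈ 0.9653

β = √(1 − 1/γ²) = √(1 − 1/3.83²) = √(0.931829) = 0.9653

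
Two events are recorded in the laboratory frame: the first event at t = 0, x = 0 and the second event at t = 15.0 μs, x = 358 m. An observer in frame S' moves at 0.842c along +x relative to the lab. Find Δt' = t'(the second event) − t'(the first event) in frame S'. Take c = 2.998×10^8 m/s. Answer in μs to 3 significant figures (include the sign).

γ = 1/√(1 − 0.842²) = 1.8536
Δt' = γ(Δt − vΔx/c²) = 1.8536 × (15.0 μs − 0.842×358 m / (2.998×10^8 m/s))
= 1.8536 × (13.995 μs) = 25.9 μs

Δt' ≈ 25.9 μs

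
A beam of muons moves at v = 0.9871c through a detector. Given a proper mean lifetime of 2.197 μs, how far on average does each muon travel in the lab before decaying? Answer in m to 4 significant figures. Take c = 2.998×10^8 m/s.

d ≈ 4061 m

γ = 1/√(1 − 0.9871²) = 6.24590
Dilated lifetime: Δt = γτ₀ = 6.24590 × 2.197 μs = 13.7223 μs
d = vΔt = 0.9871c × 13.7223 μs = 2.95933×10^8 m/s × 1.37223×10^-5 s = 4061 m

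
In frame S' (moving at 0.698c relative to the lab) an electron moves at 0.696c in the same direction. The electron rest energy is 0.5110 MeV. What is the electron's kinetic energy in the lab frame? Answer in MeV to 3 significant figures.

u_lab = (0.696 + 0.698)/(1 + 0.696×0.698) = 0.938210
γ = 1/√(1 − 0.938210²) = 2.8896
K = (γ − 1)m₀c² = (2.8896 − 1) × 0.5110 = 1.8896 × 0.5110 = 0.966 MeV

K ≈ 0.966 MeV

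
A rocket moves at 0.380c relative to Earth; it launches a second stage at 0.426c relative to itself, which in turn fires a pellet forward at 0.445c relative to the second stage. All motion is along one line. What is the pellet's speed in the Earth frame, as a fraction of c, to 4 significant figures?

u ≈ 0.8701c

Compose boost 2: (0.426 + 0.380)/(1 + 0.426×0.380) = 0.8060/1.16188 = 0.693703
Compose boost 3: (0.445 + 0.693703)/(1 + 0.445×0.693703) = 1.13870/1.30870 = 0.8701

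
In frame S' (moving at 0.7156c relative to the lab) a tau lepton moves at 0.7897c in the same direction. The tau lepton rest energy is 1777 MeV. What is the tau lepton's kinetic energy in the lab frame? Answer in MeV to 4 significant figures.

K ≈ 4713 MeV

u_lab = (0.7897 + 0.7156)/(1 + 0.7897×0.7156) = 0.9617859
γ = 1/√(1 − 0.9617859²) = 3.65226
K = (γ − 1)m₀c² = (3.65226 − 1) × 1777 = 2.65226 × 1777 = 4713 MeV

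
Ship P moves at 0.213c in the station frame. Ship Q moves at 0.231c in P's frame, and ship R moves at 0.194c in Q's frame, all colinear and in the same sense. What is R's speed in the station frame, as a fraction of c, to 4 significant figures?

u ≈ 0.5704c

Compose boost 2: (0.231 + 0.213)/(1 + 0.231×0.213) = 0.4440/1.04920 = 0.423178
Compose boost 3: (0.194 + 0.423178)/(1 + 0.194×0.423178) = 0.617178/1.08210 = 0.5704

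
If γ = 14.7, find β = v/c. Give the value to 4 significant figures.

β ≈ 0.9977

β = √(1 − 1/γ²) = √(1 − 1/14.7²) = √(0.995372) = 0.9977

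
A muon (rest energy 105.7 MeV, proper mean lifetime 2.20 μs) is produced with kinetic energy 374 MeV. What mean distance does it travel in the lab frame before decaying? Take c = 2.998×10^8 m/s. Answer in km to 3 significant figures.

γ = 1 + K/(m₀c²) = 1 + 374/105.7 = 4.5383
β = √(1 − 1/γ²) = 0.97542
Dilated lifetime: γτ₀ = 4.5383 × 2.20 μs = 9.9843 μs
d = βc·γτ₀ = 0.97542 × (2.998×10^8 m/s) × 9.9843×10^-6 s = 2.92 km

d ≈ 2.92 km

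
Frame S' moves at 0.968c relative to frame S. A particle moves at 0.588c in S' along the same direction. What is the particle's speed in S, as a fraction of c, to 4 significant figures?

Relativistic velocity addition: u = (u' + v)/(1 + u'v/c²)
= (0.588 + 0.968)/(1 + 0.588×0.968) = 1.556/1.56918 = 0.9916

u ≈ 0.9916c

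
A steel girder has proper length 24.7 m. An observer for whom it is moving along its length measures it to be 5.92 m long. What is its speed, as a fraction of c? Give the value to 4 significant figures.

γ = L₀/L = 24.7/5.92 = 4.17230
β = √(1 − 1/γ²) = 0.9709

β ≈ 0.9709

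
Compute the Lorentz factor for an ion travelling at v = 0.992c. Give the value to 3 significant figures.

γ = 1/√(1 − β²) = 1/√(1 − 0.992²) = 1/√(0.015936) = 7.92

γ ≈ 7.92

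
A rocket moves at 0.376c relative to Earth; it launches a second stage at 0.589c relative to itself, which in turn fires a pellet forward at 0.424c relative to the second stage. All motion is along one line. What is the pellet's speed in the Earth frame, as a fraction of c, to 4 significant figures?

Compose boost 2: (0.589 + 0.376)/(1 + 0.589×0.376) = 0.9650/1.22146 = 0.790036
Compose boost 3: (0.424 + 0.790036)/(1 + 0.424×0.790036) = 1.21404/1.33498 = 0.9094

u ≈ 0.9094c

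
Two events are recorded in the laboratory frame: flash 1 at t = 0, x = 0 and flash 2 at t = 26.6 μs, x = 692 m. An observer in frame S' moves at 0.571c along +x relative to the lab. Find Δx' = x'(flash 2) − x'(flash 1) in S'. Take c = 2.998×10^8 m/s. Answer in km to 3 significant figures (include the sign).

γ = 1/√(1 − 0.571²) = 1.2181
Δx' = γ(Δx − vΔt) = 1.2181 × (692 m − 0.571×(2.998×10^8 m/s)×26.6×10^-6 s)
= 1.2181 × (-3861.5 m) = -4.70 km

Δx' ≈ -4.70 km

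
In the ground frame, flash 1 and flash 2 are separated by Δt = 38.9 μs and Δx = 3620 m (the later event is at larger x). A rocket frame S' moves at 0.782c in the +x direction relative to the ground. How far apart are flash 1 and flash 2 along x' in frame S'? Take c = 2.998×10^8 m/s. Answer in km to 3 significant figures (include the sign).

Δx' ≈ -8.82 km

γ = 1/√(1 − 0.782²) = 1.6044
Δx' = γ(Δx − vΔt) = 1.6044 × (3620 m − 0.782×(2.998×10^8 m/s)×38.9×10^-6 s)
= 1.6044 × (-5499.9 m) = -8.82 km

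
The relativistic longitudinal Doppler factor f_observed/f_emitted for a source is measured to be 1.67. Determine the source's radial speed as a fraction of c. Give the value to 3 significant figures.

β ≈ 0.472

f_obs/f_src = √((1+β)/(1−β)) = 1.67  ⇒  (1+β)/(1−β) = 2.7889
β = |1 − D²|/(1 + D²) = |1 − 2.7889|/(1 + 2.7889) = 0.472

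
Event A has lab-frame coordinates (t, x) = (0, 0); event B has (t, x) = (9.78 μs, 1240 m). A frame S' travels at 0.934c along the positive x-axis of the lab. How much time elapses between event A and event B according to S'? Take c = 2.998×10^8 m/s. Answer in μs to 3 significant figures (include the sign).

γ = 1/√(1 − 0.934²) = 2.7990
Δt' = γ(Δt − vΔx/c²) = 2.7990 × (9.78 μs − 0.934×1240 m / (2.998×10^8 m/s))
= 2.7990 × (5.9169 μs) = 16.6 μs

Δt' ≈ 16.6 μs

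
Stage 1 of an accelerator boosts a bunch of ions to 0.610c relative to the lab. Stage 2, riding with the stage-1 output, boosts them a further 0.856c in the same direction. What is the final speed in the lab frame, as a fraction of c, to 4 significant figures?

Compose boost 2: (0.856 + 0.610)/(1 + 0.856×0.610) = 1.466/1.52216 = 0.9631

u ≈ 0.9631c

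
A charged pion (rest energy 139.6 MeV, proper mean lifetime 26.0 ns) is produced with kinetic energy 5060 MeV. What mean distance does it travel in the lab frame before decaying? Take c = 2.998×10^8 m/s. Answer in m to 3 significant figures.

γ = 1 + K/(m₀c²) = 1 + 5060/139.6 = 37.246
β = √(1 − 1/γ²) = 0.99964
Dilated lifetime: γτ₀ = 37.246 × 26.0 ns = 968.41 ns
d = βc·γτ₀ = 0.99964 × (2.998×10^8 m/s) × 9.6841×10^-7 s = 290 m

d ≈ 290 m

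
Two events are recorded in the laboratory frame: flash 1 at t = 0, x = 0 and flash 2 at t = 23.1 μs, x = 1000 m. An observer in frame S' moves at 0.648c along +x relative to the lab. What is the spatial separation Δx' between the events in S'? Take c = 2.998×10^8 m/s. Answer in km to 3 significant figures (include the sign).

Δx' ≈ -4.58 km

γ = 1/√(1 − 0.648²) = 1.3130
Δx' = γ(Δx − vΔt) = 1.3130 × (1000 m − 0.648×(2.998×10^8 m/s)×23.1×10^-6 s)
= 1.3130 × (-3487.6 m) = -4.58 km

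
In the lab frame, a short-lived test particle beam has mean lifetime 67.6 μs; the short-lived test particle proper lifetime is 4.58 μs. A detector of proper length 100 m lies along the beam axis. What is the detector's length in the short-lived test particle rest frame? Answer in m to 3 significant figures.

Time dilation ⇒ γ = Δt/τ₀ = 67.6/4.58 = 14.760
Length contraction: L = L₀/γ = 100/14.760 = 6.78 m

L ≈ 6.78 m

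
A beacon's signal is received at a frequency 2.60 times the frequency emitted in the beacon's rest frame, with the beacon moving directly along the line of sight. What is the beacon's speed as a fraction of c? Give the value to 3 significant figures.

β ≈ 0.742

f_obs/f_src = √((1+β)/(1−β)) = 2.60  ⇒  (1+β)/(1−β) = 6.7600
β = |1 − D²|/(1 + D²) = |1 − 6.7600|/(1 + 6.7600) = 0.742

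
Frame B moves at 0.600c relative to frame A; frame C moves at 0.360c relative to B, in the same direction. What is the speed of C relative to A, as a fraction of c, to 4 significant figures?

Compose boost 2: (0.360 + 0.600)/(1 + 0.360×0.600) = 0.9600/1.21600 = 0.7895

u ≈ 0.7895c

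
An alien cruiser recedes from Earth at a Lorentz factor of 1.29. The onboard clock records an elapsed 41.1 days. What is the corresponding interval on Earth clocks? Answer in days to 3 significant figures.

γ = 1.29 (given)
Time dilation: Δt = γτ₀ = 1.29 × 41.1 days = 53.0 days

Δt ≈ 53.0 days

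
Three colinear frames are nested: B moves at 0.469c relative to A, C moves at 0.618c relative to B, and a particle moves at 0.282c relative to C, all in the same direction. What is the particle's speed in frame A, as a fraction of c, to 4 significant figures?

u ≈ 0.9088c

Compose boost 2: (0.618 + 0.469)/(1 + 0.618×0.469) = 1.087/1.28984 = 0.842739
Compose boost 3: (0.282 + 0.842739)/(1 + 0.282×0.842739) = 1.12474/1.23765 = 0.9088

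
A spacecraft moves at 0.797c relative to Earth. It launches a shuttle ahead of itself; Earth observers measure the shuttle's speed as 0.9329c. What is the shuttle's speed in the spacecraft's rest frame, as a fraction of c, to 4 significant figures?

Inverse velocity addition: u' = (u − v)/(1 − uv/c²)
= (0.9329 − 0.797)/(1 − 0.9329×0.797) = 0.1359/0.256479 = 0.5299

u' ≈ 0.5299c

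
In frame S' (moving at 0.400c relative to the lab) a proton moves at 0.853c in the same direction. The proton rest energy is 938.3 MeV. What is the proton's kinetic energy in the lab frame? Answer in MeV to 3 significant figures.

K ≈ 1690 MeV

u_lab = (0.853 + 0.400)/(1 + 0.853×0.400) = 0.934238
γ = 1/√(1 − 0.934238²) = 2.8039
K = (γ − 1)m₀c² = (2.8039 − 1) × 938.3 = 1.8039 × 938.3 = 1690 MeV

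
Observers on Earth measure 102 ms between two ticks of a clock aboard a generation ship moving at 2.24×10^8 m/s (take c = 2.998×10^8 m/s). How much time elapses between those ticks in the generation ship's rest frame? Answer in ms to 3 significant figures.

τ₀ ≈ 67.8 ms

β = v/c = 2.24×10^8 / 2.998×10^8 = 0.74716
γ = 1/√(1 − 0.74716²) = 1.5046
Proper time: τ₀ = Δt/γ = 102/1.5046 = 67.8 ms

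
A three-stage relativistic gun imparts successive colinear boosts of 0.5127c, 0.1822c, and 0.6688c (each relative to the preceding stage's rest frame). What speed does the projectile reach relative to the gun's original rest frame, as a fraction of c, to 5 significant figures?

Compose boost 2: (0.1822 + 0.5127)/(1 + 0.1822×0.5127) = 0.69490/1.093414 = 0.6355324
Compose boost 3: (0.6688 + 0.6355324)/(1 + 0.6688×0.6355324) = 1.304332/1.425044 = 0.91529

u ≈ 0.91529c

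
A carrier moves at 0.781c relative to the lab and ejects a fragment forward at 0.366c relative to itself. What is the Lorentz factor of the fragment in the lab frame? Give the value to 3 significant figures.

γ ≈ 2.21

u_lab = (0.366 + 0.781)/(1 + 0.366×0.781) = 1.147/1.28585 = 0.892020
γ = 1/√(1 − 0.892020²) = 2.21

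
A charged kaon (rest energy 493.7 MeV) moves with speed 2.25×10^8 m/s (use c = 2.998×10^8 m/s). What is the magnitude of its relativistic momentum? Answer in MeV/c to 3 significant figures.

p ≈ 561 MeV/c

β = v/c = 2.25×10^8 / 2.998×10^8 = 0.75050
γ = 1/√(1 − 0.75050²) = 1.5132
p = γβm₀c = 1.5132 × 0.75050 × 493.7 MeV/c = 561 MeV/c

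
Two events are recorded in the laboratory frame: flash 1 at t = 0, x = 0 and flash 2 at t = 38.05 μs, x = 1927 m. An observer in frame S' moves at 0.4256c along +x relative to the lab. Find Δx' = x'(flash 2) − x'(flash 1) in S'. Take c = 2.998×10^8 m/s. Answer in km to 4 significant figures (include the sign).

Δx' ≈ -3.236 km

γ = 1/√(1 − 0.4256²) = 1.10508
Δx' = γ(Δx − vΔt) = 1.10508 × (1927 m − 0.4256×(2.998×10^8 m/s)×38.05×10^-6 s)
= 1.10508 × (-2927.99 m) = -3.236 km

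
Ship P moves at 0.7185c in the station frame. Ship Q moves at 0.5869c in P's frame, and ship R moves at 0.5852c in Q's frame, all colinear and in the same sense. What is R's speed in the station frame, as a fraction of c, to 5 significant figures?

u ≈ 0.97793c

Compose boost 2: (0.5869 + 0.7185)/(1 + 0.5869×0.7185) = 1.3054/1.421688 = 0.9182045
Compose boost 3: (0.5852 + 0.9182045)/(1 + 0.5852×0.9182045) = 1.503405/1.537333 = 0.97793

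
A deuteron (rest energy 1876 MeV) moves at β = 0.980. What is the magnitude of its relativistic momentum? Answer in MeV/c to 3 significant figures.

p ≈ 9240 MeV/c

γ = 1/√(1 − 0.980²) = 5.0252
p = γβm₀c = 5.0252 × 0.980 × 1876 MeV/c = 9240 MeV/c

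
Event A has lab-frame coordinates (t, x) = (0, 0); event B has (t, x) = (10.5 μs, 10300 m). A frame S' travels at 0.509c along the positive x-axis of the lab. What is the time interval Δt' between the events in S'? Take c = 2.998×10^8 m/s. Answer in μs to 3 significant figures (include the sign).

Δt' ≈ -8.12 μs

γ = 1/√(1 − 0.509²) = 1.1618
Δt' = γ(Δt − vΔx/c²) = 1.1618 × (10.5 μs − 0.509×10300 m / (2.998×10^8 m/s))
= 1.1618 × (-6.9873 μs) = -8.12 μs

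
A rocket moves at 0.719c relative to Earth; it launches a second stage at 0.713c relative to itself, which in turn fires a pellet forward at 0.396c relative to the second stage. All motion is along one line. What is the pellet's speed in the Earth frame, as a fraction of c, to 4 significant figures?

Compose boost 2: (0.713 + 0.719)/(1 + 0.713×0.719) = 1.432/1.51265 = 0.946685
Compose boost 3: (0.396 + 0.946685)/(1 + 0.396×0.946685) = 1.34268/1.37489 = 0.9766

u ≈ 0.9766c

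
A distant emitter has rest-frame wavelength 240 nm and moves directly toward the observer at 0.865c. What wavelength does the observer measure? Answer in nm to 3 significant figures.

λ_obs ≈ 64.6 nm

Relativistic Doppler: λ_obs = λ_src √((1−β)/(1+β))
= 240 × √(0.13500/1.8650) = 240 × 0.26905 = 64.6 nm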